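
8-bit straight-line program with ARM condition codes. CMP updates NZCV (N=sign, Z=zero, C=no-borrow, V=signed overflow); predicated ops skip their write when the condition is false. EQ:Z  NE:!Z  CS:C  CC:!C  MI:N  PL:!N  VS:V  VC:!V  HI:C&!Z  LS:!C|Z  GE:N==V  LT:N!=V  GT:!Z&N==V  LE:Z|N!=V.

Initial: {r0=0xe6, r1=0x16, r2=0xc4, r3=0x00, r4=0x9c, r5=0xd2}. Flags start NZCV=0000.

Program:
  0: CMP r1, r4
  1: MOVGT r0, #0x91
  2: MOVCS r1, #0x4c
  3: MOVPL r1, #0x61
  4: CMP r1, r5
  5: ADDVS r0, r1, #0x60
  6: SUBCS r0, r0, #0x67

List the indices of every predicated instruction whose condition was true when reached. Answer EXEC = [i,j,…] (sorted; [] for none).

EXEC = [1,3,5]

[0] flags=0000 → (cmp)
[1] flags=0000 GT?T → r0=0x91
[2] flags=0000 CS?F → skip
[3] flags=0000 PL?T → r1=0x61
[4] flags=1001 → (cmp)
[5] flags=1001 VS?T → r0=0xc1
[6] flags=1001 CS?F → skip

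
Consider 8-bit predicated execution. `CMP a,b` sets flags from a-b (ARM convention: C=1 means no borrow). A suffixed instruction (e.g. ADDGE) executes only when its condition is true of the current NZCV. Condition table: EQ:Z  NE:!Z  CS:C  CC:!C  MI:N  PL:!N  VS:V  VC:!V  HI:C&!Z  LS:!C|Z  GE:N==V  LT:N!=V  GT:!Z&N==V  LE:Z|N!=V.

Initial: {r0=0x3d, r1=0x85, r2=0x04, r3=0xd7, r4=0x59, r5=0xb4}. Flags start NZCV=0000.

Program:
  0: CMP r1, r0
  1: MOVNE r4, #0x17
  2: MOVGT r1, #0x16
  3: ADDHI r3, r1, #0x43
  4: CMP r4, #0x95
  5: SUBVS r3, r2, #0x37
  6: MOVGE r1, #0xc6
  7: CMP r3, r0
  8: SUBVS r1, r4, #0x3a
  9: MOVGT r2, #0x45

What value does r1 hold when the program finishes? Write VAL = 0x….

0: ✓ CMP  NZCV=0011
1: ✓ MOVNE  r4←0x17
2: · MOVGT
3: ✓ ADDHI  r3←0xc8
4: ✓ CMP  NZCV=1001
5: ✓ SUBVS  r3←0xcd
6: ✓ MOVGE  r1←0xc6
7: ✓ CMP  NZCV=1010
8: · SUBVS
9: · MOVGT

VAL = 0xc6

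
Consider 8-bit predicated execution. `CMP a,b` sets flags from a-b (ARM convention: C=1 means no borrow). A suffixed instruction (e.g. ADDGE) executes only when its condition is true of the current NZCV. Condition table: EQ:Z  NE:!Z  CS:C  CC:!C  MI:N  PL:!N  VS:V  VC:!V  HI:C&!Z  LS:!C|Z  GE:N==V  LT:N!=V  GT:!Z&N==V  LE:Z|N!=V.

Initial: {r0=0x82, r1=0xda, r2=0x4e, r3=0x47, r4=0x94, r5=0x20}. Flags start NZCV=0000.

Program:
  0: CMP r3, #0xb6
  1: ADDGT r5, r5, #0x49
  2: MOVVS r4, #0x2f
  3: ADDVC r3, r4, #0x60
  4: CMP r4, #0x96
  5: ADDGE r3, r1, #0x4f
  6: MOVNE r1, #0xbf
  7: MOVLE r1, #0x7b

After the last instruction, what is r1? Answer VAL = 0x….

VAL = 0xbf

0: ✓ CMP  NZCV=1001
1: ✓ ADDGT  r5←0x69
2: ✓ MOVVS  r4←0x2f
3: · ADDVC
4: ✓ CMP  NZCV=1001
5: ✓ ADDGE  r3←0x29
6: ✓ MOVNE  r1←0xbf
7: · MOVLE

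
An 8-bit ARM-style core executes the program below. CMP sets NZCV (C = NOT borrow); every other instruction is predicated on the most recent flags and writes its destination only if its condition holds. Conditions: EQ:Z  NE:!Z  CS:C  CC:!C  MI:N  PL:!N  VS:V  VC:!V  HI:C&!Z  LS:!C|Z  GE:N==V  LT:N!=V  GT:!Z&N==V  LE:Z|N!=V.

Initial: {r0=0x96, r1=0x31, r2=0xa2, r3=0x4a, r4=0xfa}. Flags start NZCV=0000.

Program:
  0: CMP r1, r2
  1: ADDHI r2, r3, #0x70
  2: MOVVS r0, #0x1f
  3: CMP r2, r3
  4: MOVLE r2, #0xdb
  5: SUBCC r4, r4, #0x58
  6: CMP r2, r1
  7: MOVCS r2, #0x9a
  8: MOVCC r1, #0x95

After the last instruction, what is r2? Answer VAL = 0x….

0: ✓ CMP  NZCV=1001
1: · ADDHI
2: ✓ MOVVS  r0←0x1f
3: ✓ CMP  NZCV=0011
4: ✓ MOVLE  r2←0xdb
5: · SUBCC
6: ✓ CMP  NZCV=1010
7: ✓ MOVCS  r2←0x9a
8: · MOVCC

VAL = 0x9a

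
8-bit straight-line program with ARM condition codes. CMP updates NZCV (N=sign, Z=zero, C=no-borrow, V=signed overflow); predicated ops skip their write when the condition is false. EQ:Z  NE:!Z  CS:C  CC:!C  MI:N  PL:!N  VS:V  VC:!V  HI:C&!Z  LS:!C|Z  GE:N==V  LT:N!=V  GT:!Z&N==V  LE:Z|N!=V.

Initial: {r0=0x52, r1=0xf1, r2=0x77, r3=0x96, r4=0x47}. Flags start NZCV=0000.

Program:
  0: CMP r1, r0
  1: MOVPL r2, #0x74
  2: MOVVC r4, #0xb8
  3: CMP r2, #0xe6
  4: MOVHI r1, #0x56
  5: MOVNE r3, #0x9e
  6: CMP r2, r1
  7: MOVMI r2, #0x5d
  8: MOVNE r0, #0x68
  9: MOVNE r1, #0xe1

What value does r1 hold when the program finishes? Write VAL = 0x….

0: ✓ CMP  NZCV=1010
1: · MOVPL
2: ✓ MOVVC  r4←0xb8
3: ✓ CMP  NZCV=1001
4: · MOVHI
5: ✓ MOVNE  r3←0x9e
6: ✓ CMP  NZCV=1001
7: ✓ MOVMI  r2←0x5d
8: ✓ MOVNE  r0←0x68
9: ✓ MOVNE  r1←0xe1

VAL = 0xe1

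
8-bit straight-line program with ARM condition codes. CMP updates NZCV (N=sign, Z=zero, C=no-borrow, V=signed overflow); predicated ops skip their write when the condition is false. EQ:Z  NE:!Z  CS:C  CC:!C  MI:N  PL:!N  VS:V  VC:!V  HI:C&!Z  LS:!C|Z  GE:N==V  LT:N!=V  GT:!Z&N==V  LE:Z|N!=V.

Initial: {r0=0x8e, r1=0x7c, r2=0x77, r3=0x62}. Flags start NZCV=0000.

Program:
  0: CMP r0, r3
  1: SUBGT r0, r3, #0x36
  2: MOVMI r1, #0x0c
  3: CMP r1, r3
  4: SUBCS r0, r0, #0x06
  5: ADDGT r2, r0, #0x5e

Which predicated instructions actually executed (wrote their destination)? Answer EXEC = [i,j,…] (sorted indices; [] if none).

EXEC = [4,5]

0: ✓ CMP  NZCV=0011
1: · SUBGT
2: · MOVMI
3: ✓ CMP  NZCV=0010
4: ✓ SUBCS  r0←0x88
5: ✓ ADDGT  r2←0xe6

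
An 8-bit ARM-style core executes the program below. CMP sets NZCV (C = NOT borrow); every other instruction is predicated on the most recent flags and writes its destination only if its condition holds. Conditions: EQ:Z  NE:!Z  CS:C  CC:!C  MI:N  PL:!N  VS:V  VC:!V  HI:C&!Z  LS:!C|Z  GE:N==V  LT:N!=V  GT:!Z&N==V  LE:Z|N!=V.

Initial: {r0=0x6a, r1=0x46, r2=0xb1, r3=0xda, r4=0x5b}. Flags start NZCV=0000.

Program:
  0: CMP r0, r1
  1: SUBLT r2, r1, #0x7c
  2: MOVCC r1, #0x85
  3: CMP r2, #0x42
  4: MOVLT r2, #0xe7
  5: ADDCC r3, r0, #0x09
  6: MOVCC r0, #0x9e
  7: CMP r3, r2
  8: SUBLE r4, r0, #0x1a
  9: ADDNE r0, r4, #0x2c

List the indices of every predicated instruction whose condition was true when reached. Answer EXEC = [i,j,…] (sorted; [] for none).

[0] flags=0010 → (cmp)
[1] flags=0010 LT?F → skip
[2] flags=0010 CC?F → skip
[3] flags=0011 → (cmp)
[4] flags=0011 LT?T → r2=0xe7
[5] flags=0011 CC?F → skip
[6] flags=0011 CC?F → skip
[7] flags=1000 → (cmp)
[8] flags=1000 LE?T → r4=0x50
[9] flags=1000 NE?T → r0=0x7c

EXEC = [4,8,9]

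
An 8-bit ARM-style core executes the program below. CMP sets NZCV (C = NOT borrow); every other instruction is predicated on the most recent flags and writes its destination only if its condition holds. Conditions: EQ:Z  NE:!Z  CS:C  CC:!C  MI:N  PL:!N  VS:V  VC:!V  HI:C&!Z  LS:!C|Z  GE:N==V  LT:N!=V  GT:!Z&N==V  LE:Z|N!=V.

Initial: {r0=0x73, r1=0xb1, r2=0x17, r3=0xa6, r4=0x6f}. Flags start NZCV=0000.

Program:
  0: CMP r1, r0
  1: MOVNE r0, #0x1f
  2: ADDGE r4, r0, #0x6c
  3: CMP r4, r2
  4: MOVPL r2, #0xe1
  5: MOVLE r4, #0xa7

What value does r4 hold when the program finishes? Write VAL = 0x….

VAL = 0x6f

0: ✓ CMP  NZCV=0011
1: ✓ MOVNE  r0←0x1f
2: · ADDGE
3: ✓ CMP  NZCV=0010
4: ✓ MOVPL  r2←0xe1
5: · MOVLE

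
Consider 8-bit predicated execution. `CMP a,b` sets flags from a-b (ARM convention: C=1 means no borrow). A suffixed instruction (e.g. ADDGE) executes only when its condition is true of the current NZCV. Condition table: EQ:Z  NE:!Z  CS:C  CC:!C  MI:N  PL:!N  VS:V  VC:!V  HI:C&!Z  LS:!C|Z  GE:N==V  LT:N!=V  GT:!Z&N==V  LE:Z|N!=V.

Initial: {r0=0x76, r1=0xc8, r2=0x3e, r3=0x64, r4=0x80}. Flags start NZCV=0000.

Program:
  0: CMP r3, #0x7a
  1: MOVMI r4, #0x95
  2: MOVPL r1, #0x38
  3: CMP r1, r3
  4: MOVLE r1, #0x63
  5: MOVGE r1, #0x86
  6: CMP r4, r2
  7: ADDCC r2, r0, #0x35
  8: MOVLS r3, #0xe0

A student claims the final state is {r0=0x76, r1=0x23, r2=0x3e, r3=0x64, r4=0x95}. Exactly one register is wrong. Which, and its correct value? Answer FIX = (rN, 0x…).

0: ✓ CMP  NZCV=1000
1: ✓ MOVMI  r4←0x95
2: · MOVPL
3: ✓ CMP  NZCV=0011
4: ✓ MOVLE  r1←0x63
5: · MOVGE
6: ✓ CMP  NZCV=0011
7: · ADDCC
8: · MOVLS

FIX = (r1, 0x63)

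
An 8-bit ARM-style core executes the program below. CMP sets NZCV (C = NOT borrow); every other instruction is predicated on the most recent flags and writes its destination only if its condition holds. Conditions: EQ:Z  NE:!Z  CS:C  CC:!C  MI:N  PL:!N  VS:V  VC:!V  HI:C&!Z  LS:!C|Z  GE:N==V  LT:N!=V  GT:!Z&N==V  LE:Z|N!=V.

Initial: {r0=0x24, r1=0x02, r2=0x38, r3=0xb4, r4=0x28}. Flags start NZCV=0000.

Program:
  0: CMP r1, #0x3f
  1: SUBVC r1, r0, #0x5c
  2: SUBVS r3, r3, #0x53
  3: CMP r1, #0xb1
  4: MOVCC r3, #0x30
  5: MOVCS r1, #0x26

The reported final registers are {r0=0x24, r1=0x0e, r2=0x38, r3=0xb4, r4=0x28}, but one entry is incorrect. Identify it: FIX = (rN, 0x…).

FIX = (r1, 0x26)

[0] flags=1000 → (cmp)
[1] flags=1000 VC?T → r1=0xc8
[2] flags=1000 VS?F → skip
[3] flags=0010 → (cmp)
[4] flags=0010 CC?F → skip
[5] flags=0010 CS?T → r1=0x26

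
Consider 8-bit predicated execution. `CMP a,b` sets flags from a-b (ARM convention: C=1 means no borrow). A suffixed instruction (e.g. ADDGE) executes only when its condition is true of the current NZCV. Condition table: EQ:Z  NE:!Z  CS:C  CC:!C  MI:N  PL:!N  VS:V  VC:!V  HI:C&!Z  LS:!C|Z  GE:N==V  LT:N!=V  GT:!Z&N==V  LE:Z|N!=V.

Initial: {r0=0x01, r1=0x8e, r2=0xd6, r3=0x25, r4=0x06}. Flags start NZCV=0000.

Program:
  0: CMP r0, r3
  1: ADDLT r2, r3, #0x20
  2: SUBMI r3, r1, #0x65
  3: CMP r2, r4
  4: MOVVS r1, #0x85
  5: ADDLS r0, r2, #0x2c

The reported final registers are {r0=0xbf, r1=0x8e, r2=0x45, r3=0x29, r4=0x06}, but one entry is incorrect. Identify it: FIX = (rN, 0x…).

[0] flags=1000 → (cmp)
[1] flags=1000 LT?T → r2=0x45
[2] flags=1000 MI?T → r3=0x29
[3] flags=0010 → (cmp)
[4] flags=0010 VS?F → skip
[5] flags=0010 LS?F → skip

FIX = (r0, 0x01)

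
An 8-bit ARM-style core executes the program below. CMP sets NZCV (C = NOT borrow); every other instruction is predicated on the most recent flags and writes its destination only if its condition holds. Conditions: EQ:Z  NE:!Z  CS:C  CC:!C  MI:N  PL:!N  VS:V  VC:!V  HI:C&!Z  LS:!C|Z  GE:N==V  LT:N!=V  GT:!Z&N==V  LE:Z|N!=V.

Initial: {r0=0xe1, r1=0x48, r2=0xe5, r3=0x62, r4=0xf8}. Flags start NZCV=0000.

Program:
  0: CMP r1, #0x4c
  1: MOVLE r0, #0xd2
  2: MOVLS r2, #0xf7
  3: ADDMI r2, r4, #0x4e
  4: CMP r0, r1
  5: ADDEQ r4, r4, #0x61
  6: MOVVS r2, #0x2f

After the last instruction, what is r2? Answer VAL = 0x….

0: ✓ CMP  NZCV=1000
1: ✓ MOVLE  r0←0xd2
2: ✓ MOVLS  r2←0xf7
3: ✓ ADDMI  r2←0x46
4: ✓ CMP  NZCV=1010
5: · ADDEQ
6: · MOVVS

VAL = 0x46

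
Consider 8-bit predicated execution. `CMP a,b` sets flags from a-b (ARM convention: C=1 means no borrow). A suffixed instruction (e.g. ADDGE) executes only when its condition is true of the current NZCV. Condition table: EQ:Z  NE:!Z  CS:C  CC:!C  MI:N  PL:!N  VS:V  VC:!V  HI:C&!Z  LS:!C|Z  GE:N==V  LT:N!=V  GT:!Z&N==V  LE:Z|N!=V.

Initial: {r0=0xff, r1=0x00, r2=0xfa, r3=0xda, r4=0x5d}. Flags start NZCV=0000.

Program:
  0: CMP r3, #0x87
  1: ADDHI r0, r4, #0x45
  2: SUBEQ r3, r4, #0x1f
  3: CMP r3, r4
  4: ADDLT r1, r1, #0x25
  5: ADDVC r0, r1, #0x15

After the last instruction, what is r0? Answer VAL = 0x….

0: ✓ CMP  NZCV=0010
1: ✓ ADDHI  r0←0xa2
2: · SUBEQ
3: ✓ CMP  NZCV=0011
4: ✓ ADDLT  r1←0x25
5: · ADDVC

VAL = 0xa2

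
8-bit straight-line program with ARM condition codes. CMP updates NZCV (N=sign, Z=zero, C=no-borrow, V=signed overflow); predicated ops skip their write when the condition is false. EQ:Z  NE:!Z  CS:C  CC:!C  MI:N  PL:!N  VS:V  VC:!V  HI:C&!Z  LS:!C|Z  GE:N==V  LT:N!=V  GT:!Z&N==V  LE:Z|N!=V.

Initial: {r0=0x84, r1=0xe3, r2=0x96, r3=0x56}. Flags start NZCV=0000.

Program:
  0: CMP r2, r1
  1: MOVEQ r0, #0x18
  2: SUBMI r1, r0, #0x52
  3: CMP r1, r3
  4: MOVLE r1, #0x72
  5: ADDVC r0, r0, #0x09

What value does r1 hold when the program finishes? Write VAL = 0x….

0: ✓ CMP  NZCV=1000
1: · MOVEQ
2: ✓ SUBMI  r1←0x32
3: ✓ CMP  NZCV=1000
4: ✓ MOVLE  r1←0x72
5: ✓ ADDVC  r0←0x8d

VAL = 0x72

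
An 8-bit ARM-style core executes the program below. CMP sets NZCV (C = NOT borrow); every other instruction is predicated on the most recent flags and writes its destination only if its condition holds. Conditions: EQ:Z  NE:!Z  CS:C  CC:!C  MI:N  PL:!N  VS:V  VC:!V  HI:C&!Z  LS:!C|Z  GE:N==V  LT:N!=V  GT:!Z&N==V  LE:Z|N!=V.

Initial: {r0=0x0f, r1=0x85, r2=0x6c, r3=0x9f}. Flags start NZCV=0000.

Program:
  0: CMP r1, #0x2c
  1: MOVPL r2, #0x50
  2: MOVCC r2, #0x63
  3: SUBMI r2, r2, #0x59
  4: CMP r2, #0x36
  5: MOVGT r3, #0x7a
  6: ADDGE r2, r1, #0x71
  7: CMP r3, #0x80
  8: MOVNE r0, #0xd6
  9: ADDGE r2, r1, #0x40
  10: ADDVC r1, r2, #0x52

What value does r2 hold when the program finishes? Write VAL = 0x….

VAL = 0xc5

[0] flags=0011 → (cmp)
[1] flags=0011 PL?T → r2=0x50
[2] flags=0011 CC?F → skip
[3] flags=0011 MI?F → skip
[4] flags=0010 → (cmp)
[5] flags=0010 GT?T → r3=0x7a
[6] flags=0010 GE?T → r2=0xf6
[7] flags=1001 → (cmp)
[8] flags=1001 NE?T → r0=0xd6
[9] flags=1001 GE?T → r2=0xc5
[10] flags=1001 VC?F → skip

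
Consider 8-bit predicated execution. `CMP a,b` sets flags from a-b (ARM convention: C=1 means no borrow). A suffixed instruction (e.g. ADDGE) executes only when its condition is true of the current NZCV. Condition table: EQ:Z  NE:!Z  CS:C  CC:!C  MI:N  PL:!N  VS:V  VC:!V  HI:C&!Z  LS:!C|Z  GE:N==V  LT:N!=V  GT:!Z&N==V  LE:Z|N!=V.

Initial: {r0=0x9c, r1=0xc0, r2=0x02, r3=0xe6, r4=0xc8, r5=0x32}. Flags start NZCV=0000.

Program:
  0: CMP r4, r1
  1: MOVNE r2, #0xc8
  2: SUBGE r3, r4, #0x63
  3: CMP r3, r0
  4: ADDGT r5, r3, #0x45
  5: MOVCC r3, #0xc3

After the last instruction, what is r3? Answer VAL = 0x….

0: ✓ CMP  NZCV=0010
1: ✓ MOVNE  r2←0xc8
2: ✓ SUBGE  r3←0x65
3: ✓ CMP  NZCV=1001
4: ✓ ADDGT  r5←0xaa
5: ✓ MOVCC  r3←0xc3

VAL = 0xc3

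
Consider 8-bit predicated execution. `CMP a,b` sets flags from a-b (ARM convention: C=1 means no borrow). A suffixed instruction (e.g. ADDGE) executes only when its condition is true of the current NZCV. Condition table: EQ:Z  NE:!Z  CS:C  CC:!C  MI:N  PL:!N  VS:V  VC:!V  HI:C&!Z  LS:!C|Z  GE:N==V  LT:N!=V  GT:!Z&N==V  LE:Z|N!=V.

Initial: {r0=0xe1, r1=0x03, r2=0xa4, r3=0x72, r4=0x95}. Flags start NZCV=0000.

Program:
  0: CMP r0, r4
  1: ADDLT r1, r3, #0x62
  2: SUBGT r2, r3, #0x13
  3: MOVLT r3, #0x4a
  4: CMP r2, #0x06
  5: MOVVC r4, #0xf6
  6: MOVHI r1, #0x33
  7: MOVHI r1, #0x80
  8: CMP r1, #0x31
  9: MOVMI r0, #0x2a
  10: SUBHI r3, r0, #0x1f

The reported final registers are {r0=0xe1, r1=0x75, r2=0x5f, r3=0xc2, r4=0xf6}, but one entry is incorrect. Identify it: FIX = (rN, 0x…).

FIX = (r1, 0x80)

[0] flags=0010 → (cmp)
[1] flags=0010 LT?F → skip
[2] flags=0010 GT?T → r2=0x5f
[3] flags=0010 LT?F → skip
[4] flags=0010 → (cmp)
[5] flags=0010 VC?T → r4=0xf6
[6] flags=0010 HI?T → r1=0x33
[7] flags=0010 HI?T → r1=0x80
[8] flags=0011 → (cmp)
[9] flags=0011 MI?F → skip
[10] flags=0011 HI?T → r3=0xc2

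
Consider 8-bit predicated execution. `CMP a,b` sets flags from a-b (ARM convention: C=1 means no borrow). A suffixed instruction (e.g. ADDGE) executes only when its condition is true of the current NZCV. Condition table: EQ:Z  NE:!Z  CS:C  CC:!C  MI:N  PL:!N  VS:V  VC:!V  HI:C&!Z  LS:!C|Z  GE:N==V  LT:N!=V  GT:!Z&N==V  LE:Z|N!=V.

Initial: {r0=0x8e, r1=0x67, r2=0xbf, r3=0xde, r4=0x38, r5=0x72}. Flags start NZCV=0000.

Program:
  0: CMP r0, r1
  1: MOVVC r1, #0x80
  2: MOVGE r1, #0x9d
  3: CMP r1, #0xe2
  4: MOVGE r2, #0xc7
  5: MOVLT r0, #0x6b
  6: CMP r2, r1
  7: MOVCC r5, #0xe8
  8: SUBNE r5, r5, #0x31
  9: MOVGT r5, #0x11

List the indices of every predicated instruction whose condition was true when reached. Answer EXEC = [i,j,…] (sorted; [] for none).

EXEC = [4,8]

[0] flags=0011 → (cmp)
[1] flags=0011 VC?F → skip
[2] flags=0011 GE?F → skip
[3] flags=1001 → (cmp)
[4] flags=1001 GE?T → r2=0xc7
[5] flags=1001 LT?F → skip
[6] flags=0011 → (cmp)
[7] flags=0011 CC?F → skip
[8] flags=0011 NE?T → r5=0x41
[9] flags=0011 GT?F → skip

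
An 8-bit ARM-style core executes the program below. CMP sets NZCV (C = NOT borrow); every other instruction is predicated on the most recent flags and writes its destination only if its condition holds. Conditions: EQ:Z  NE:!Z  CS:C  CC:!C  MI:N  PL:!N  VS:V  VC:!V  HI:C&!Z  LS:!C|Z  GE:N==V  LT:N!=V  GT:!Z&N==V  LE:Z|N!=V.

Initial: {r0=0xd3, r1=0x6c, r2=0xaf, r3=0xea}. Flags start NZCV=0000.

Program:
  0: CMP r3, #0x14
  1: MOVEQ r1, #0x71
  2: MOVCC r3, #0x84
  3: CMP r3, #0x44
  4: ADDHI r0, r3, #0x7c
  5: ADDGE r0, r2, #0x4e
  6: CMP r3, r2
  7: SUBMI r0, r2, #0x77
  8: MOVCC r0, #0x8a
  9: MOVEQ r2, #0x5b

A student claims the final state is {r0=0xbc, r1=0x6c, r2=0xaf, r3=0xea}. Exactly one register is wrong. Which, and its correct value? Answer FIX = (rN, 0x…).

0: ✓ CMP  NZCV=1010
1: · MOVEQ
2: · MOVCC
3: ✓ CMP  NZCV=1010
4: ✓ ADDHI  r0←0x66
5: · ADDGE
6: ✓ CMP  NZCV=0010
7: · SUBMI
8: · MOVCC
9: · MOVEQ

FIX = (r0, 0x66)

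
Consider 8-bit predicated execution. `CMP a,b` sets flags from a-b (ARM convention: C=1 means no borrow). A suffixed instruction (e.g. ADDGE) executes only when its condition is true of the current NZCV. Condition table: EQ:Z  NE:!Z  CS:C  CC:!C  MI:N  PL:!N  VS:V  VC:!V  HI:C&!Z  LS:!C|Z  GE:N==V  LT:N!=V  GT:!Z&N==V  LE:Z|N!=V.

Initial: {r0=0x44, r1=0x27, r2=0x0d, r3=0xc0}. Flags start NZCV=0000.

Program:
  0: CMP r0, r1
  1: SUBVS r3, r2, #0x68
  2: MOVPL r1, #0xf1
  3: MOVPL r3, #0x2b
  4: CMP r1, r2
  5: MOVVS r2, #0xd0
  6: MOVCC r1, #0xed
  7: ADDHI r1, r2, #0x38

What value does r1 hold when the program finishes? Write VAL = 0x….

[0] flags=0010 → (cmp)
[1] flags=0010 VS?F → skip
[2] flags=0010 PL?T → r1=0xf1
[3] flags=0010 PL?T → r3=0x2b
[4] flags=1010 → (cmp)
[5] flags=1010 VS?F → skip
[6] flags=1010 CC?F → skip
[7] flags=1010 HI?T → r1=0x45

VAL = 0x45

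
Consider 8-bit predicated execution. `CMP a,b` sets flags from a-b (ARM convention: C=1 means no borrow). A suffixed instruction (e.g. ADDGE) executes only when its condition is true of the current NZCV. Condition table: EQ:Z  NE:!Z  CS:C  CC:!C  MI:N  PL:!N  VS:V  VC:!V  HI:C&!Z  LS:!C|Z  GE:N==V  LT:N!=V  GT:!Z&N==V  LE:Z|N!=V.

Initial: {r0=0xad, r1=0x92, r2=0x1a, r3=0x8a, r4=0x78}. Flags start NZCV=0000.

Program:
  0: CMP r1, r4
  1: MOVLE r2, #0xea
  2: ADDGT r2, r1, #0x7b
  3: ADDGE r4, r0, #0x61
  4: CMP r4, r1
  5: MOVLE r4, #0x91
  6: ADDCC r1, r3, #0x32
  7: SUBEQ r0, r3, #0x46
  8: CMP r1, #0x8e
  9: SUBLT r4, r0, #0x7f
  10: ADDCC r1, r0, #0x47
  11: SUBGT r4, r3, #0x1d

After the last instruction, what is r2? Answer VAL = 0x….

[0] flags=0011 → (cmp)
[1] flags=0011 LE?T → r2=0xea
[2] flags=0011 GT?F → skip
[3] flags=0011 GE?F → skip
[4] flags=1001 → (cmp)
[5] flags=1001 LE?F → skip
[6] flags=1001 CC?T → r1=0xbc
[7] flags=1001 EQ?F → skip
[8] flags=0010 → (cmp)
[9] flags=0010 LT?F → skip
[10] flags=0010 CC?F → skip
[11] flags=0010 GT?T → r4=0x6d

VAL = 0xea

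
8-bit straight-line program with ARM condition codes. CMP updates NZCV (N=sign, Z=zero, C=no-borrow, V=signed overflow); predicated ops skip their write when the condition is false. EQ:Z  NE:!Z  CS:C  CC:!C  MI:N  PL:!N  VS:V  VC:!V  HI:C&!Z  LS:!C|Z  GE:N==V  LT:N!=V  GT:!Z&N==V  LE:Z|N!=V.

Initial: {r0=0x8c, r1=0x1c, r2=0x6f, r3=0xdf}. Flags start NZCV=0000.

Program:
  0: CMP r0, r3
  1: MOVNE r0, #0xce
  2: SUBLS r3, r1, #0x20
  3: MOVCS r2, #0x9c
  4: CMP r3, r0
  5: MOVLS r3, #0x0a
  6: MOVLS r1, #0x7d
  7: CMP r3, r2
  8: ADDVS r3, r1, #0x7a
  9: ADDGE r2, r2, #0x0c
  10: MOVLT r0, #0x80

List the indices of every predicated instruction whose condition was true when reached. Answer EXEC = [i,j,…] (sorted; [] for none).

EXEC = [1,2,10]

0: ✓ CMP  NZCV=1000
1: ✓ MOVNE  r0←0xce
2: ✓ SUBLS  r3←0xfc
3: · MOVCS
4: ✓ CMP  NZCV=0010
5: · MOVLS
6: · MOVLS
7: ✓ CMP  NZCV=1010
8: · ADDVS
9: · ADDGE
10: ✓ MOVLT  r0←0x80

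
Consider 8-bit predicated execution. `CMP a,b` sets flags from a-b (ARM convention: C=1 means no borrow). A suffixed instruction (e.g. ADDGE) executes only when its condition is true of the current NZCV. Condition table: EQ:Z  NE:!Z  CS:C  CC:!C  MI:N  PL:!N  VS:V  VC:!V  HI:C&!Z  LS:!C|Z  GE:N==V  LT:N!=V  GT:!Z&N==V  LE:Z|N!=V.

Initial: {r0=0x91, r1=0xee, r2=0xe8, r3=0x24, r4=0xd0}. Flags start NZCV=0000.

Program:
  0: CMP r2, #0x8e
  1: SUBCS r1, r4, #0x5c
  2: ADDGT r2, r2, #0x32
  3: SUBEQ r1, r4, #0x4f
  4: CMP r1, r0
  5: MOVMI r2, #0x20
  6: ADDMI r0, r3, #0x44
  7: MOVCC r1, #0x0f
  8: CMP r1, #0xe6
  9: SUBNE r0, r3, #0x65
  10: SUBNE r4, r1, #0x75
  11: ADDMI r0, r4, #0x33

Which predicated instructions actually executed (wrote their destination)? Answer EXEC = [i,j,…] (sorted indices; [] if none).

EXEC = [1,2,5,6,7,9,10]

[0] flags=0010 → (cmp)
[1] flags=0010 CS?T → r1=0x74
[2] flags=0010 GT?T → r2=0x1a
[3] flags=0010 EQ?F → skip
[4] flags=1001 → (cmp)
[5] flags=1001 MI?T → r2=0x20
[6] flags=1001 MI?T → r0=0x68
[7] flags=1001 CC?T → r1=0x0f
[8] flags=0000 → (cmp)
[9] flags=0000 NE?T → r0=0xbf
[10] flags=0000 NE?T → r4=0x9a
[11] flags=0000 MI?F → skip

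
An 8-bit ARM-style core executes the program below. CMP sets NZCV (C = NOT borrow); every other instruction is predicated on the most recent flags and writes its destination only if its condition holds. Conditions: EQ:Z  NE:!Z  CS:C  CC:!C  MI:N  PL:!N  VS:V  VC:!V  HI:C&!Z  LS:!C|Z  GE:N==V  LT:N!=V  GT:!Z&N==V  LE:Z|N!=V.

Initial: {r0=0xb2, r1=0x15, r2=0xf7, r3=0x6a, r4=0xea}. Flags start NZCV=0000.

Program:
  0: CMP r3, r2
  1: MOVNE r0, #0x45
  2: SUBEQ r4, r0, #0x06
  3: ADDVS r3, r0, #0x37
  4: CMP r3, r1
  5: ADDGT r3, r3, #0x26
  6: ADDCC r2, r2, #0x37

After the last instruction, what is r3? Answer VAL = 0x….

VAL = 0x90

0: ✓ CMP  NZCV=0000
1: ✓ MOVNE  r0←0x45
2: · SUBEQ
3: · ADDVS
4: ✓ CMP  NZCV=0010
5: ✓ ADDGT  r3←0x90
6: · ADDCC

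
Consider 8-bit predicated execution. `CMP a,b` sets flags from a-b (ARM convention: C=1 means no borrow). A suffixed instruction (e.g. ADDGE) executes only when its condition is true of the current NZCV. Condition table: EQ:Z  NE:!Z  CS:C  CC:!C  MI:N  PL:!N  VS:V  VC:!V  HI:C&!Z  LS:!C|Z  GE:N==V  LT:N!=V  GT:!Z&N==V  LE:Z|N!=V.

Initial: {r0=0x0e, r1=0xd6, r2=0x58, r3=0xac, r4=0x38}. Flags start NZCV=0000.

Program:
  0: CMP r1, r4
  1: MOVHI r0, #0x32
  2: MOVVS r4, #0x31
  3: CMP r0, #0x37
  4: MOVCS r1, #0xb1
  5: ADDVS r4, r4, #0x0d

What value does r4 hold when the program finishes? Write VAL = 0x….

VAL = 0x38

0: ✓ CMP  NZCV=1010
1: ✓ MOVHI  r0←0x32
2: · MOVVS
3: ✓ CMP  NZCV=1000
4: · MOVCS
5: · ADDVS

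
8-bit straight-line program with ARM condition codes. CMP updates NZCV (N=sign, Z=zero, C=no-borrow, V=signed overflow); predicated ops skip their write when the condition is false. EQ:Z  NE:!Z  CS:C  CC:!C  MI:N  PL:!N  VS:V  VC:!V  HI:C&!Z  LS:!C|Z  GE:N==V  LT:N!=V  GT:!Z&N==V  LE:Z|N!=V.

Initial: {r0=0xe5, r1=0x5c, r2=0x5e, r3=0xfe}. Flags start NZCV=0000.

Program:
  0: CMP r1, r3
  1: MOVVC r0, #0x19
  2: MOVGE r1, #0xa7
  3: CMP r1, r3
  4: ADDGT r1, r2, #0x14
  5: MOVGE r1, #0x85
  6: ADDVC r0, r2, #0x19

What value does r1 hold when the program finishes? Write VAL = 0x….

0: ✓ CMP  NZCV=0000
1: ✓ MOVVC  r0←0x19
2: ✓ MOVGE  r1←0xa7
3: ✓ CMP  NZCV=1000
4: · ADDGT
5: · MOVGE
6: ✓ ADDVC  r0←0x77

VAL = 0xa7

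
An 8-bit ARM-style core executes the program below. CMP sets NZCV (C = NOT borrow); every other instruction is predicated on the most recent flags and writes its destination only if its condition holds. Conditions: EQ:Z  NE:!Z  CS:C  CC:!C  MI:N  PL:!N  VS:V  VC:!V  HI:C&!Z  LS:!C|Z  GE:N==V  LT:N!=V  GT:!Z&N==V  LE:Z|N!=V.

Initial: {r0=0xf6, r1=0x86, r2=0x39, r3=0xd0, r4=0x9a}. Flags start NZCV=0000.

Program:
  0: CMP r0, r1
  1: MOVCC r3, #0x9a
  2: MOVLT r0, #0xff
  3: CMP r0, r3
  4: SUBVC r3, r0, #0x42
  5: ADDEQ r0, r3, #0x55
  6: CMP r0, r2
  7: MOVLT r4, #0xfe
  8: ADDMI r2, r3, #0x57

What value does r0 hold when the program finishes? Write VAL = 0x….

VAL = 0xf6

[0] flags=0010 → (cmp)
[1] flags=0010 CC?F → skip
[2] flags=0010 LT?F → skip
[3] flags=0010 → (cmp)
[4] flags=0010 VC?T → r3=0xb4
[5] flags=0010 EQ?F → skip
[6] flags=1010 → (cmp)
[7] flags=1010 LT?T → r4=0xfe
[8] flags=1010 MI?T → r2=0x0b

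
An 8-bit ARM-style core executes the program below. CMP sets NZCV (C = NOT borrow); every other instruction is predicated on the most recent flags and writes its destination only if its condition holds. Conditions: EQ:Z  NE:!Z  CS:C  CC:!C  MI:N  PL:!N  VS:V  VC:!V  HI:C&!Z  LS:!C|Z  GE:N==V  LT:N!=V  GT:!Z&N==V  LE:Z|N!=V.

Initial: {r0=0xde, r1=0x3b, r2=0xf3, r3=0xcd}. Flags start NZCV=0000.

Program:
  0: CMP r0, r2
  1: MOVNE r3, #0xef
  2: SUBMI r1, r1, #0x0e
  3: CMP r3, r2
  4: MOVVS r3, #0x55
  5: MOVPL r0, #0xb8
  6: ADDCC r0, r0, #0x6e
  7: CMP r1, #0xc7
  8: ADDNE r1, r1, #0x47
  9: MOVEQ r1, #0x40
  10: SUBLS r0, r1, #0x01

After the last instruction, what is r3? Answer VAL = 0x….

VAL = 0xef

[0] flags=1000 → (cmp)
[1] flags=1000 NE?T → r3=0xef
[2] flags=1000 MI?T → r1=0x2d
[3] flags=1000 → (cmp)
[4] flags=1000 VS?F → skip
[5] flags=1000 PL?F → skip
[6] flags=1000 CC?T → r0=0x4c
[7] flags=0000 → (cmp)
[8] flags=0000 NE?T → r1=0x74
[9] flags=0000 EQ?F → skip
[10] flags=0000 LS?T → r0=0x73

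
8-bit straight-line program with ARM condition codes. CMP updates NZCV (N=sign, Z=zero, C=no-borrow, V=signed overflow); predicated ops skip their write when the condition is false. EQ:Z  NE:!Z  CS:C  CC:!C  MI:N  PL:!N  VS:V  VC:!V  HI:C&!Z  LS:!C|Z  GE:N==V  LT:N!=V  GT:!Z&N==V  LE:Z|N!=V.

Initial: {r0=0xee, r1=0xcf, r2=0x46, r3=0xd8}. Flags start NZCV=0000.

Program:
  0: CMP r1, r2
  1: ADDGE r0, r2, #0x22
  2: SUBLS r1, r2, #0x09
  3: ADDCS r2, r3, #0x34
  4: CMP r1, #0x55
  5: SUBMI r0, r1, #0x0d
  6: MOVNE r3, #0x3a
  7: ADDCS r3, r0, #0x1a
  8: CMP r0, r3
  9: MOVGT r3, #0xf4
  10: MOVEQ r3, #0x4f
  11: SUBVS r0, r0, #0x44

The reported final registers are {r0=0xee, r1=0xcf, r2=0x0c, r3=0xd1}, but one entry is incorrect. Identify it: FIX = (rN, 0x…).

[0] flags=1010 → (cmp)
[1] flags=1010 GE?F → skip
[2] flags=1010 LS?F → skip
[3] flags=1010 CS?T → r2=0x0c
[4] flags=0011 → (cmp)
[5] flags=0011 MI?F → skip
[6] flags=0011 NE?T → r3=0x3a
[7] flags=0011 CS?T → r3=0x08
[8] flags=1010 → (cmp)
[9] flags=1010 GT?F → skip
[10] flags=1010 EQ?F → skip
[11] flags=1010 VS?F → skip

FIX = (r3, 0x08)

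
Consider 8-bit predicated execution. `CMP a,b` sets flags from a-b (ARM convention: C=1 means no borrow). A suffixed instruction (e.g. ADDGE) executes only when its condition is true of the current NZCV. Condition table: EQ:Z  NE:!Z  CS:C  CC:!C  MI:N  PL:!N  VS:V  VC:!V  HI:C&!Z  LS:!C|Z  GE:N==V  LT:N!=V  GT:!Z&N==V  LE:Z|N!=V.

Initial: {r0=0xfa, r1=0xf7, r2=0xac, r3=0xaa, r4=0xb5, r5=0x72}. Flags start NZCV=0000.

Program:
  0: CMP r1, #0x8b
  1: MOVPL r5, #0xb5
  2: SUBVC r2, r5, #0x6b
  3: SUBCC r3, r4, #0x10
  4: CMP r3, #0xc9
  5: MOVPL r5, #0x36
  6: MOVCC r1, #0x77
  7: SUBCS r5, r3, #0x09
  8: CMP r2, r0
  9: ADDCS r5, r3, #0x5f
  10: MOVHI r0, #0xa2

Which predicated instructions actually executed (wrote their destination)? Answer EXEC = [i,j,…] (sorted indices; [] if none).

EXEC = [1,2,6]

0: ✓ CMP  NZCV=0010
1: ✓ MOVPL  r5←0xb5
2: ✓ SUBVC  r2←0x4a
3: · SUBCC
4: ✓ CMP  NZCV=1000
5: · MOVPL
6: ✓ MOVCC  r1←0x77
7: · SUBCS
8: ✓ CMP  NZCV=0000
9: · ADDCS
10: · MOVHI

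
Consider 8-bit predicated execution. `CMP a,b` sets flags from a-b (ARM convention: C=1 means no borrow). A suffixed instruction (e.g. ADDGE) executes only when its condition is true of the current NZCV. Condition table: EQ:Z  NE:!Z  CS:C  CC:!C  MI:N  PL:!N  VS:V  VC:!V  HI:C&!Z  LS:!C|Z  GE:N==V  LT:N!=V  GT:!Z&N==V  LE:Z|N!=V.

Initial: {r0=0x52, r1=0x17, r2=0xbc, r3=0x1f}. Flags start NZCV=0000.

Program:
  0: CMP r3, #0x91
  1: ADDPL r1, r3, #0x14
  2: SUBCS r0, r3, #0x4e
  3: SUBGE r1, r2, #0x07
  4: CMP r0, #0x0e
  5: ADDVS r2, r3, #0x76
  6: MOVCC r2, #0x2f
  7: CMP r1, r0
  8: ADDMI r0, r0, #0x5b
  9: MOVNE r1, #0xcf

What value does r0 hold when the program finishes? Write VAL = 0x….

VAL = 0x52

[0] flags=1001 → (cmp)
[1] flags=1001 PL?F → skip
[2] flags=1001 CS?F → skip
[3] flags=1001 GE?T → r1=0xb5
[4] flags=0010 → (cmp)
[5] flags=0010 VS?F → skip
[6] flags=0010 CC?F → skip
[7] flags=0011 → (cmp)
[8] flags=0011 MI?F → skip
[9] flags=0011 NE?T → r1=0xcf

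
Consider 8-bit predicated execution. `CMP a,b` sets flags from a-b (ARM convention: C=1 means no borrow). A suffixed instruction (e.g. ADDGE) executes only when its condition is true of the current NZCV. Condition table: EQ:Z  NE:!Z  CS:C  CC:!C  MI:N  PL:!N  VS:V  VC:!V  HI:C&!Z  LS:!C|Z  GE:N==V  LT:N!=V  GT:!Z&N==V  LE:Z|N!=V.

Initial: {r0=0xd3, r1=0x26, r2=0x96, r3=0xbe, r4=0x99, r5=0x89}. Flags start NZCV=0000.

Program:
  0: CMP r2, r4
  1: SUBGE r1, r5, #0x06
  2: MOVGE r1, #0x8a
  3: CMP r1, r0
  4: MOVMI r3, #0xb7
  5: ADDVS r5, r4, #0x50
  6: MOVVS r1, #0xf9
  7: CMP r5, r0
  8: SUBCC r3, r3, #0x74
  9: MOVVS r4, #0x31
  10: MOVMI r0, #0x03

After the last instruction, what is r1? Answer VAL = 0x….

[0] flags=1000 → (cmp)
[1] flags=1000 GE?F → skip
[2] flags=1000 GE?F → skip
[3] flags=0000 → (cmp)
[4] flags=0000 MI?F → skip
[5] flags=0000 VS?F → skip
[6] flags=0000 VS?F → skip
[7] flags=1000 → (cmp)
[8] flags=1000 CC?T → r3=0x4a
[9] flags=1000 VS?F → skip
[10] flags=1000 MI?T → r0=0x03

VAL = 0x26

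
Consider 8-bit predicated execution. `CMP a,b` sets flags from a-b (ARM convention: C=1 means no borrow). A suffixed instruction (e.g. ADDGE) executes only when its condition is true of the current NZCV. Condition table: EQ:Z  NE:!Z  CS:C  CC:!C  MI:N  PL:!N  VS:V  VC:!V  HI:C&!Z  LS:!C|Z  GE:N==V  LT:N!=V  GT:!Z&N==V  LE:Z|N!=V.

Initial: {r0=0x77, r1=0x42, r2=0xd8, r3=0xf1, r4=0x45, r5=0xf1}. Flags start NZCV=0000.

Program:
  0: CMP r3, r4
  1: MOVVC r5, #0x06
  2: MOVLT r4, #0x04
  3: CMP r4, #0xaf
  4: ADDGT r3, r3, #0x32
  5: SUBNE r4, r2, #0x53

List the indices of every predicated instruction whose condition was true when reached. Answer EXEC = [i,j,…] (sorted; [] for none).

EXEC = [1,2,4,5]

[0] flags=1010 → (cmp)
[1] flags=1010 VC?T → r5=0x06
[2] flags=1010 LT?T → r4=0x04
[3] flags=0000 → (cmp)
[4] flags=0000 GT?T → r3=0x23
[5] flags=0000 NE?T → r4=0x85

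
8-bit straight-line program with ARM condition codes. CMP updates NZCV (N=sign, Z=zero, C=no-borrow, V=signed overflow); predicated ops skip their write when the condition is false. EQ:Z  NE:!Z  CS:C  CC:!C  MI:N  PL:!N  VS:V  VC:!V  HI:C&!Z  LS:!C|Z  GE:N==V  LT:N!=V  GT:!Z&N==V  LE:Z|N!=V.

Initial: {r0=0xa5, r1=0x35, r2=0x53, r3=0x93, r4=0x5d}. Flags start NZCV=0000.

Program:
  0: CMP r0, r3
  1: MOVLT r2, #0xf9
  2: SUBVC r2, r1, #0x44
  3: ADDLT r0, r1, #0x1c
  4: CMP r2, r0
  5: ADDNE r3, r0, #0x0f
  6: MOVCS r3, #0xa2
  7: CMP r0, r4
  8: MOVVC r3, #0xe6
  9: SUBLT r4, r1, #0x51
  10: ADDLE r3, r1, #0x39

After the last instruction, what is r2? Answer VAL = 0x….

VAL = 0xf1

0: ✓ CMP  NZCV=0010
1: · MOVLT
2: ✓ SUBVC  r2←0xf1
3: · ADDLT
4: ✓ CMP  NZCV=0010
5: ✓ ADDNE  r3←0xb4
6: ✓ MOVCS  r3←0xa2
7: ✓ CMP  NZCV=0011
8: · MOVVC
9: ✓ SUBLT  r4←0xe4
10: ✓ ADDLE  r3←0x6e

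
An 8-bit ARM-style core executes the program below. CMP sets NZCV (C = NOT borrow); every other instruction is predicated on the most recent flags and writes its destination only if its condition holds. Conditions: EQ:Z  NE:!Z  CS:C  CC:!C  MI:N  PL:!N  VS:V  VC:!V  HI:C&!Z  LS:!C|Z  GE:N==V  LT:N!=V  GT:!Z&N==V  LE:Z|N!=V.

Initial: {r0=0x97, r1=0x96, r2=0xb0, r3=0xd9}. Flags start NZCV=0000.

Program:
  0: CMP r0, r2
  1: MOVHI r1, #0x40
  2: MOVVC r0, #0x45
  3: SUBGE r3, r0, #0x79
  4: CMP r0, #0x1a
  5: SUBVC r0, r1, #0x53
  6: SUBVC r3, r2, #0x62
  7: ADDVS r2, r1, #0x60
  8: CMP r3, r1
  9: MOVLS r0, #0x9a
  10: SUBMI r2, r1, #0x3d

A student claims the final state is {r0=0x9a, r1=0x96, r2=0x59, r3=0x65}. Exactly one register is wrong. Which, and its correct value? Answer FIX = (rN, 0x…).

FIX = (r3, 0x4e)

[0] flags=1000 → (cmp)
[1] flags=1000 HI?F → skip
[2] flags=1000 VC?T → r0=0x45
[3] flags=1000 GE?F → skip
[4] flags=0010 → (cmp)
[5] flags=0010 VC?T → r0=0x43
[6] flags=0010 VC?T → r3=0x4e
[7] flags=0010 VS?F → skip
[8] flags=1001 → (cmp)
[9] flags=1001 LS?T → r0=0x9a
[10] flags=1001 MI?T → r2=0x59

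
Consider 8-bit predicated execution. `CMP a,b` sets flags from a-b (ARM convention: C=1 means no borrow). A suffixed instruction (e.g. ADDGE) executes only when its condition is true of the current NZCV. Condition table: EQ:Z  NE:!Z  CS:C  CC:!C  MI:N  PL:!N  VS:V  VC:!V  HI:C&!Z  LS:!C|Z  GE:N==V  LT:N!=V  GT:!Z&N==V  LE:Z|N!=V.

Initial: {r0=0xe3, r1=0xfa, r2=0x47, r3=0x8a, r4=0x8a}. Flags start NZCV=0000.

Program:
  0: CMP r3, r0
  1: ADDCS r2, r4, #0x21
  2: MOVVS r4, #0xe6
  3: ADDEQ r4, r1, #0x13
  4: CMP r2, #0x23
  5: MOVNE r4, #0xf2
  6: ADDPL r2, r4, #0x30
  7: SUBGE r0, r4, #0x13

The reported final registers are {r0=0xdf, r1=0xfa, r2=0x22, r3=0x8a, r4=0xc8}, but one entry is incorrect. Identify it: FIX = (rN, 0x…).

0: ✓ CMP  NZCV=1000
1: · ADDCS
2: · MOVVS
3: · ADDEQ
4: ✓ CMP  NZCV=0010
5: ✓ MOVNE  r4←0xf2
6: ✓ ADDPL  r2←0x22
7: ✓ SUBGE  r0←0xdf

FIX = (r4, 0xf2)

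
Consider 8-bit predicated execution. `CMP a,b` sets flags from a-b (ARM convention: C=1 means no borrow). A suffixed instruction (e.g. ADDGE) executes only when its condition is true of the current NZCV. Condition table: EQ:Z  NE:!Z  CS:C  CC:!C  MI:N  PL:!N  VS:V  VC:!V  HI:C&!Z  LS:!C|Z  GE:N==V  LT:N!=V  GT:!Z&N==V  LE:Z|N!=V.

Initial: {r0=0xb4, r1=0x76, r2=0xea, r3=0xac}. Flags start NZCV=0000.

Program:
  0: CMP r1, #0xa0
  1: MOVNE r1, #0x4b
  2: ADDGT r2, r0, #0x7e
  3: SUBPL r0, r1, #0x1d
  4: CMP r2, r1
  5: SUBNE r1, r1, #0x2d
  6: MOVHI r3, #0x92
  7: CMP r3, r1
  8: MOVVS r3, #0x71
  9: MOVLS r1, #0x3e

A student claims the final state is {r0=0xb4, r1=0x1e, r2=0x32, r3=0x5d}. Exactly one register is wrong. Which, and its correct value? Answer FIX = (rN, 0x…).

FIX = (r3, 0xac)

[0] flags=1001 → (cmp)
[1] flags=1001 NE?T → r1=0x4b
[2] flags=1001 GT?T → r2=0x32
[3] flags=1001 PL?F → skip
[4] flags=1000 → (cmp)
[5] flags=1000 NE?T → r1=0x1e
[6] flags=1000 HI?F → skip
[7] flags=1010 → (cmp)
[8] flags=1010 VS?F → skip
[9] flags=1010 LS?F → skip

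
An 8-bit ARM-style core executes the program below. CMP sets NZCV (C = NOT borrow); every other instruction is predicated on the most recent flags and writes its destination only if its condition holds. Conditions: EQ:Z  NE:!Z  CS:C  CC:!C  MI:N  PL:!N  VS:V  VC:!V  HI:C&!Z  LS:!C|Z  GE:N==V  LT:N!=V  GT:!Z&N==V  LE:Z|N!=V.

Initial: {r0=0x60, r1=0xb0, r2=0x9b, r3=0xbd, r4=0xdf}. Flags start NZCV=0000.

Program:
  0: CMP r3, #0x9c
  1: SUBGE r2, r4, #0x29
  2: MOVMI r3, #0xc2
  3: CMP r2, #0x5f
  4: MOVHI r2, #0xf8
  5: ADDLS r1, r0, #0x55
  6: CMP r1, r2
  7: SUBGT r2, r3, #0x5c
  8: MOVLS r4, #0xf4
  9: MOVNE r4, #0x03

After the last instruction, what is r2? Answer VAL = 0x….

[0] flags=0010 → (cmp)
[1] flags=0010 GE?T → r2=0xb6
[2] flags=0010 MI?F → skip
[3] flags=0011 → (cmp)
[4] flags=0011 HI?T → r2=0xf8
[5] flags=0011 LS?F → skip
[6] flags=1000 → (cmp)
[7] flags=1000 GT?F → skip
[8] flags=1000 LS?T → r4=0xf4
[9] flags=1000 NE?T → r4=0x03

VAL = 0xf8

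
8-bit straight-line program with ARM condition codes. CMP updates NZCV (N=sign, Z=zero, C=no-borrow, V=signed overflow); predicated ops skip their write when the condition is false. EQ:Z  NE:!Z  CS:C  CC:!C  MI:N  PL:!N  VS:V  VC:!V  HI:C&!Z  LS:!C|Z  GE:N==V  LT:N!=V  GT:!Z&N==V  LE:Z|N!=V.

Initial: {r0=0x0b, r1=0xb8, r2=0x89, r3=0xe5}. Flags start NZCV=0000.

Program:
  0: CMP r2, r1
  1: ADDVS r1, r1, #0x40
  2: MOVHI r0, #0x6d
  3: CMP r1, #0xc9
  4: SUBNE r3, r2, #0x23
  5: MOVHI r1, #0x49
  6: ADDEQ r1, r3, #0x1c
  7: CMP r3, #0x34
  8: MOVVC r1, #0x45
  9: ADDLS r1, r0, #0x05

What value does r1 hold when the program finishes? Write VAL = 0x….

VAL = 0x45

0: ✓ CMP  NZCV=1000
1: · ADDVS
2: · MOVHI
3: ✓ CMP  NZCV=1000
4: ✓ SUBNE  r3←0x66
5: · MOVHI
6: · ADDEQ
7: ✓ CMP  NZCV=0010
8: ✓ MOVVC  r1←0x45
9: · ADDLS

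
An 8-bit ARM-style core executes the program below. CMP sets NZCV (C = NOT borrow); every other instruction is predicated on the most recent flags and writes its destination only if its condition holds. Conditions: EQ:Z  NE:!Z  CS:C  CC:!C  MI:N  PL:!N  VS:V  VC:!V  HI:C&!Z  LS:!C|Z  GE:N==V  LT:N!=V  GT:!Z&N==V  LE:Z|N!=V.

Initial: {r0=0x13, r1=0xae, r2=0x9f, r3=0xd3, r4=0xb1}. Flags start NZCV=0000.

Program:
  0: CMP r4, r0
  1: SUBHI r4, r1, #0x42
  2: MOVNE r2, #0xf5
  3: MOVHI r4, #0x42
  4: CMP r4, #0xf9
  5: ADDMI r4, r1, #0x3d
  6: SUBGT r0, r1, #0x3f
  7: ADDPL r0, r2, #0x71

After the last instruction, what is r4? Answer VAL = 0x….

0: ✓ CMP  NZCV=1010
1: ✓ SUBHI  r4←0x6c
2: ✓ MOVNE  r2←0xf5
3: ✓ MOVHI  r4←0x42
4: ✓ CMP  NZCV=0000
5: · ADDMI
6: ✓ SUBGT  r0←0x6f
7: ✓ ADDPL  r0←0x66

VAL = 0x42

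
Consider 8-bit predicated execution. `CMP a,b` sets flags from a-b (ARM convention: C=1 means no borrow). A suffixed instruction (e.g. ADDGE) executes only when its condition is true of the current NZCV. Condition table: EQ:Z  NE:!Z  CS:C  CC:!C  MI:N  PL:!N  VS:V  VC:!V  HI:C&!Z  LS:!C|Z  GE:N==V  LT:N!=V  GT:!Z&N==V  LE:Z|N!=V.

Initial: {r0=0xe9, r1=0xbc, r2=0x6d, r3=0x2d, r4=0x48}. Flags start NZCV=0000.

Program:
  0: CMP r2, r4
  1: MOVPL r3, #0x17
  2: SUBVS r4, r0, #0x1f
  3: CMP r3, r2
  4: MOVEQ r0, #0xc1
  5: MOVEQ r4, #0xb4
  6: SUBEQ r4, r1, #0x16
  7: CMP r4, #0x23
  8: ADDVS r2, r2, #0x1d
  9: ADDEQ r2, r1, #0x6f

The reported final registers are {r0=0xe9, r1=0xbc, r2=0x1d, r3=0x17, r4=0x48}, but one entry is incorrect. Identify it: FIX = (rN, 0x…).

FIX = (r2, 0x6d)

[0] flags=0010 → (cmp)
[1] flags=0010 PL?T → r3=0x17
[2] flags=0010 VS?F → skip
[3] flags=1000 → (cmp)
[4] flags=1000 EQ?F → skip
[5] flags=1000 EQ?F → skip
[6] flags=1000 EQ?F → skip
[7] flags=0010 → (cmp)
[8] flags=0010 VS?F → skip
[9] flags=0010 EQ?F → skip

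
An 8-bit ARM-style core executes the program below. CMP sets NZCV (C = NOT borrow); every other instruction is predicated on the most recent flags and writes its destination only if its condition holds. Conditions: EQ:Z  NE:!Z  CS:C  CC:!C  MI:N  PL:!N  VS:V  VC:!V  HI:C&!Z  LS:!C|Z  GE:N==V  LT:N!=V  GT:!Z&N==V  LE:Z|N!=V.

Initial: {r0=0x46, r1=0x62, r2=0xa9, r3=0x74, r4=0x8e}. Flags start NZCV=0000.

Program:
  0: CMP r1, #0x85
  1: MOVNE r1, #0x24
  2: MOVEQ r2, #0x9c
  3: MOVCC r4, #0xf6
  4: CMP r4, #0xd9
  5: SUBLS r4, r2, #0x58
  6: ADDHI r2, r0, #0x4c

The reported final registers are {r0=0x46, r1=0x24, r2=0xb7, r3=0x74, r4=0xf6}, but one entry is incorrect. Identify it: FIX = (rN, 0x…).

FIX = (r2, 0x92)

0: ✓ CMP  NZCV=1001
1: ✓ MOVNE  r1←0x24
2: · MOVEQ
3: ✓ MOVCC  r4←0xf6
4: ✓ CMP  NZCV=0010
5: · SUBLS
6: ✓ ADDHI  r2←0x92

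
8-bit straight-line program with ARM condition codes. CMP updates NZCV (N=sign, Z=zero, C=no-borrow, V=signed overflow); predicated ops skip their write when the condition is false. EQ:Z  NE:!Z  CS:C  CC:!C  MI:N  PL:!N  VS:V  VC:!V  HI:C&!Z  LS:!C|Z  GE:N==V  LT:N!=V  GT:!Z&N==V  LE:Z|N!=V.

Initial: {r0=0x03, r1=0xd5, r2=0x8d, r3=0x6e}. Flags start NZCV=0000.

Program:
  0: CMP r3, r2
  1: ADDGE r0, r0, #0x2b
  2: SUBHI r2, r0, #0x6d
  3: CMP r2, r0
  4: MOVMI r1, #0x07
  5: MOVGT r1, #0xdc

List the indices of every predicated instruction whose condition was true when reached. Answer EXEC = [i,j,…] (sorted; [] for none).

EXEC = [1]

[0] flags=1001 → (cmp)
[1] flags=1001 GE?T → r0=0x2e
[2] flags=1001 HI?F → skip
[3] flags=0011 → (cmp)
[4] flags=0011 MI?F → skip
[5] flags=0011 GT?F → skip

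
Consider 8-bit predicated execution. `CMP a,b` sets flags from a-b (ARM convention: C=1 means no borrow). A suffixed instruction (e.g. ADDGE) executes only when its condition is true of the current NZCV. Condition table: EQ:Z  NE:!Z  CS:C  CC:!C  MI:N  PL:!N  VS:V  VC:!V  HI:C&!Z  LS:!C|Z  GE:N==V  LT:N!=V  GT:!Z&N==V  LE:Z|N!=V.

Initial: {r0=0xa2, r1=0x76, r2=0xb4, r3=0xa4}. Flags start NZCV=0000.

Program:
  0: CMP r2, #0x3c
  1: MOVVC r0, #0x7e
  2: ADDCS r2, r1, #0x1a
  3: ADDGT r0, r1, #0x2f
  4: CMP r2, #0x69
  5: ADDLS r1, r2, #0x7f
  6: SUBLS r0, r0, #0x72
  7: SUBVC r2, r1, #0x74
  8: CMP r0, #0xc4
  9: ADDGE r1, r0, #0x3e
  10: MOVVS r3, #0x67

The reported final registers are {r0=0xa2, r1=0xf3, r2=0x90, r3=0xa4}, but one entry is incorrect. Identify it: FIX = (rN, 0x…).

0: ✓ CMP  NZCV=0011
1: · MOVVC
2: ✓ ADDCS  r2←0x90
3: · ADDGT
4: ✓ CMP  NZCV=0011
5: · ADDLS
6: · SUBLS
7: · SUBVC
8: ✓ CMP  NZCV=1000
9: · ADDGE
10: · MOVVS

FIX = (r1, 0x76)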